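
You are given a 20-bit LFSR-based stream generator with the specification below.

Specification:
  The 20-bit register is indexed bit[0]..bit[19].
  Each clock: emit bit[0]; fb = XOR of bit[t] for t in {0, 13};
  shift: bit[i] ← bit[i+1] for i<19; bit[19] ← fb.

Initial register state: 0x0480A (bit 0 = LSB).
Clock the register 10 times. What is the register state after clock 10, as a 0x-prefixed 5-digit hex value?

reg_0 = 0x0480A
clock 1: out=0, reg = 0x02405
clock 2: out=1, reg = 0x01202
clock 3: out=0, reg = 0x00901
clock 4: out=1, reg = 0x80480
clock 5: out=0, reg = 0x40240
clock 6: out=0, reg = 0x20120
clock 7: out=0, reg = 0x10090
clock 8: out=0, reg = 0x08048
clock 9: out=0, reg = 0x04024
clock 10: out=0, reg = 0x02012

0x02012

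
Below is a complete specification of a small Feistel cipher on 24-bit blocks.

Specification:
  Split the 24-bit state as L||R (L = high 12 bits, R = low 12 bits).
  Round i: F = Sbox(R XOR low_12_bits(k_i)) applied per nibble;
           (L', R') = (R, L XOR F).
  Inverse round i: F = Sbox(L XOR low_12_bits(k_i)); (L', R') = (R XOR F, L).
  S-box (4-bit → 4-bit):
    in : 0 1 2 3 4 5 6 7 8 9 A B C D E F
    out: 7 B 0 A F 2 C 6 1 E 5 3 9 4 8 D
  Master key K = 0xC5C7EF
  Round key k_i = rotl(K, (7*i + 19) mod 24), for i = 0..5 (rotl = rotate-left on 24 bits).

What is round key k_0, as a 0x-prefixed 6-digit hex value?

0x7E2E3F

K = 0xC5C7EF
k_0 = rotl(K, (7*0+19) mod 24) = rotl(K, 19) = 0x7E2E3F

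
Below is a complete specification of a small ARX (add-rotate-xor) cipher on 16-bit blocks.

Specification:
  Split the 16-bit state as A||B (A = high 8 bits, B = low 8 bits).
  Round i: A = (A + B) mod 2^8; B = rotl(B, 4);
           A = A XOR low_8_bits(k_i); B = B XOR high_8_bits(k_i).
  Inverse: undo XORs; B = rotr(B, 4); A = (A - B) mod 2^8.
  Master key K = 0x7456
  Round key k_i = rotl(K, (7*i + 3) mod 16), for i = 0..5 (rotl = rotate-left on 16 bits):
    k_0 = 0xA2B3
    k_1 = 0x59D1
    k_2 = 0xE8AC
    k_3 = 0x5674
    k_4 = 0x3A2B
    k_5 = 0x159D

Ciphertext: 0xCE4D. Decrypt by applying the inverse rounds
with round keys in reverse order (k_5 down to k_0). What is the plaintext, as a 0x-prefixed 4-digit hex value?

s_0 = ciphertext = 0xCE4D
s_1 = InvRound(s_0, k_5) = 0xCE85
s_2 = InvRound(s_1, k_4) = 0xEAFB
s_3 = InvRound(s_2, k_3) = 0xC4DA
s_4 = InvRound(s_3, k_2) = 0x4523
s_5 = InvRound(s_4, k_1) = 0xEDA7
s_6 = InvRound(s_5, k_0) = 0x0E50

0x0E50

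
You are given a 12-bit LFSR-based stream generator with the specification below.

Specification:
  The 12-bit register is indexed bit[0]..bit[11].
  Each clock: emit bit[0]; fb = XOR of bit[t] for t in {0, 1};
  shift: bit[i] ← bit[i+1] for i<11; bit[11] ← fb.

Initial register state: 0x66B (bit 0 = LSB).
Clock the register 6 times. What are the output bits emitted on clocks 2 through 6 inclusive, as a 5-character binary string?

reg_0 = 0x66B
clock 1: out=1, reg = 0x335
clock 2: out=1, reg = 0x99A
clock 3: out=0, reg = 0xCCD
clock 4: out=1, reg = 0xE66
clock 5: out=0, reg = 0xF33
clock 6: out=1, reg = 0x799

10101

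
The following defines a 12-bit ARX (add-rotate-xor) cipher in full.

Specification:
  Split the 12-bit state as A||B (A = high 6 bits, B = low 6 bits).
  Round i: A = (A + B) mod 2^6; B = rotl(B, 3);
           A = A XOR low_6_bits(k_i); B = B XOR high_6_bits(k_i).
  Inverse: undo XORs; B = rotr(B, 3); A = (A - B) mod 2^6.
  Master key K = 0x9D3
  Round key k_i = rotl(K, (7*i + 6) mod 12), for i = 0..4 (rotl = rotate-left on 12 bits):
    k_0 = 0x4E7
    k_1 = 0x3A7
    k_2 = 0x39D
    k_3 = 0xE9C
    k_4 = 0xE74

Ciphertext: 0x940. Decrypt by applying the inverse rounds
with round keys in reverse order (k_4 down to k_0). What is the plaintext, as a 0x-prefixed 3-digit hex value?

s_0 = ciphertext = 0x940
s_1 = InvRound(s_0, k_4) = 0x08F
s_2 = InvRound(s_1, k_3) = 0xC2E
s_3 = InvRound(s_2, k_2) = 0xA44
s_4 = InvRound(s_3, k_1) = 0xF51
s_5 = InvRound(s_4, k_0) = 0x290

0x290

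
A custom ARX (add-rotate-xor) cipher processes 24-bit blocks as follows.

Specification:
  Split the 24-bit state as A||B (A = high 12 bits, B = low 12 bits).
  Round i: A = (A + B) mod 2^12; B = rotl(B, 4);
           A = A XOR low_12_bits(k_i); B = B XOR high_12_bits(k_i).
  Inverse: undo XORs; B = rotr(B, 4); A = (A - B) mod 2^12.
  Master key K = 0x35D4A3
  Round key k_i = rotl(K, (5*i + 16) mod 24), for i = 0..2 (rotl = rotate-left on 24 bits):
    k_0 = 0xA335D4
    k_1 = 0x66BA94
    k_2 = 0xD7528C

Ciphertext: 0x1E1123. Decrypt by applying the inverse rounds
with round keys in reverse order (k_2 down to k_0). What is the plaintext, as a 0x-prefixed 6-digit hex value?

s_0 = ciphertext = 0x1E1123
s_1 = InvRound(s_0, k_2) = 0xCA86C5
s_2 = InvRound(s_1, k_1) = 0x832E0A
s_3 = InvRound(s_2, k_0) = 0x4A3943

0x4A3943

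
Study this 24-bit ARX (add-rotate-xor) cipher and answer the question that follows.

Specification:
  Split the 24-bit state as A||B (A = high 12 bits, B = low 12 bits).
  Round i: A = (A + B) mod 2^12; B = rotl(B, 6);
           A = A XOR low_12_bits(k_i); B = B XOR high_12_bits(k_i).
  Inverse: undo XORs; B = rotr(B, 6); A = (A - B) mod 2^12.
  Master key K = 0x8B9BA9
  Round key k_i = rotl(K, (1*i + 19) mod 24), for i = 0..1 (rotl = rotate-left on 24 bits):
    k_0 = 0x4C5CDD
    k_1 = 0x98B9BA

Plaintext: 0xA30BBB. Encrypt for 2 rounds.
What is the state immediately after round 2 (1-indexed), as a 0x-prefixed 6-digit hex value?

0xADB363

s_0 = plaintext = 0xA30BBB
s_1 = Round(s_0, k_0) = 0x936A2B
s_2 = Round(s_1, k_1) = 0xADB363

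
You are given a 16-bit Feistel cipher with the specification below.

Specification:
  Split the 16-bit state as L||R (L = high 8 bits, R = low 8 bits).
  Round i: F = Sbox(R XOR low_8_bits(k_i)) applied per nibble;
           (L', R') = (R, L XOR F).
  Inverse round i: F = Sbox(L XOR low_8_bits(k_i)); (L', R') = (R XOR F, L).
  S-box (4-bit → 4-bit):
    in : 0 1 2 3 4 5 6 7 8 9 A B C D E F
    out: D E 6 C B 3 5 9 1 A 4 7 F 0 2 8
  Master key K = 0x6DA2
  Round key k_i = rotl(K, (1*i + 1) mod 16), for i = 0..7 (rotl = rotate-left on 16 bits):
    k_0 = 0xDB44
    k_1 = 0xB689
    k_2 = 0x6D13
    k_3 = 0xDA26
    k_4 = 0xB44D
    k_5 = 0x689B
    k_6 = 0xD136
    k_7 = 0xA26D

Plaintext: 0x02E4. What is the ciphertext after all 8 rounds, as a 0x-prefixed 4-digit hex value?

s_0 = plaintext = 0x02E4
s_1 = Round(s_0, k_0) = 0xE44F
s_2 = Round(s_1, k_1) = 0x4F11
s_3 = Round(s_2, k_2) = 0x1199
s_4 = Round(s_3, k_3) = 0x9969
s_5 = Round(s_4, k_4) = 0x69F2
s_6 = Round(s_5, k_5) = 0xF233
s_7 = Round(s_6, k_6) = 0x3321
s_8 = Round(s_7, k_7) = 0x218C

0x218C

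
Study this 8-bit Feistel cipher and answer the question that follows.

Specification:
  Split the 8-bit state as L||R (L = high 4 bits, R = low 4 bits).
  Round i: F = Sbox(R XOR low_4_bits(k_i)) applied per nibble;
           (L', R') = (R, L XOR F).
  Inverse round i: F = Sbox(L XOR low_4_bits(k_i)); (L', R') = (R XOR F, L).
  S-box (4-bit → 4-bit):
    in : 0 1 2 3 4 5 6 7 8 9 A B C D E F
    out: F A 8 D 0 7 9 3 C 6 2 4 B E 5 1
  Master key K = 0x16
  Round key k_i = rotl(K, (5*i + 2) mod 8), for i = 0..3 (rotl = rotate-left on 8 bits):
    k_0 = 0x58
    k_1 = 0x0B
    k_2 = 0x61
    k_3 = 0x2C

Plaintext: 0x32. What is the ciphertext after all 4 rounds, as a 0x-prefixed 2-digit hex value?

s_0 = plaintext = 0x32
s_1 = Round(s_0, k_0) = 0x21
s_2 = Round(s_1, k_1) = 0x10
s_3 = Round(s_2, k_2) = 0x0B
s_4 = Round(s_3, k_3) = 0xB3

0xB3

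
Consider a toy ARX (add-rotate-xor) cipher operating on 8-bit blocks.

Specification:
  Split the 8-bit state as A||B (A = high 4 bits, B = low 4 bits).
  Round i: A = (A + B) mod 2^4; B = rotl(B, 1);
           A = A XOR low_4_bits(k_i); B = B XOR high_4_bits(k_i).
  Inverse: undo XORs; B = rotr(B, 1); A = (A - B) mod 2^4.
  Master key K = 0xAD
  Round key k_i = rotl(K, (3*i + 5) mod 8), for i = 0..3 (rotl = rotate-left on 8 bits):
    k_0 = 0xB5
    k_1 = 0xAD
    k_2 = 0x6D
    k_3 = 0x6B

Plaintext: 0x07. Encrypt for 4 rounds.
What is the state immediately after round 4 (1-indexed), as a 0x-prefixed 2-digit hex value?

0x6A

s_0 = plaintext = 0x07
s_1 = Round(s_0, k_0) = 0x25
s_2 = Round(s_1, k_1) = 0xA0
s_3 = Round(s_2, k_2) = 0x76
s_4 = Round(s_3, k_3) = 0x6A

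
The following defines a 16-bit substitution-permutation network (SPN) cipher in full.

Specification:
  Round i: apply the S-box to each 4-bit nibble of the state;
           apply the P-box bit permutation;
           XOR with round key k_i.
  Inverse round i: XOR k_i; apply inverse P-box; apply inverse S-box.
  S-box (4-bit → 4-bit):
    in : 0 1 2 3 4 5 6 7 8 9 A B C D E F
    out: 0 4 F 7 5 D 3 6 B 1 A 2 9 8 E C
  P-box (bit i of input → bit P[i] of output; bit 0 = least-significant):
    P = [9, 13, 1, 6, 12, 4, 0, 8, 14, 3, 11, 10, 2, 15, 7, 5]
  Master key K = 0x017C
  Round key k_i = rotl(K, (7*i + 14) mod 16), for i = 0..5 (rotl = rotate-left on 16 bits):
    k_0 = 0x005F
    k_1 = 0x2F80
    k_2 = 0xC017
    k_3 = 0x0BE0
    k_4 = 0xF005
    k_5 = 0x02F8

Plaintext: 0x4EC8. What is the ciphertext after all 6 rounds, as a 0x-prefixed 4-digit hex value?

s_0 = plaintext = 0x4EC8
s_1 = Round(s_0, k_0) = 0x3F93
s_2 = Round(s_1, k_1) = 0x9106
s_3 = Round(s_2, k_2) = 0xEA13
s_4 = Round(s_3, k_3) = 0xAD4B
s_5 = Round(s_4, k_4) = 0x4424
s_6 = Round(s_5, k_5) = 0x596F

0x596F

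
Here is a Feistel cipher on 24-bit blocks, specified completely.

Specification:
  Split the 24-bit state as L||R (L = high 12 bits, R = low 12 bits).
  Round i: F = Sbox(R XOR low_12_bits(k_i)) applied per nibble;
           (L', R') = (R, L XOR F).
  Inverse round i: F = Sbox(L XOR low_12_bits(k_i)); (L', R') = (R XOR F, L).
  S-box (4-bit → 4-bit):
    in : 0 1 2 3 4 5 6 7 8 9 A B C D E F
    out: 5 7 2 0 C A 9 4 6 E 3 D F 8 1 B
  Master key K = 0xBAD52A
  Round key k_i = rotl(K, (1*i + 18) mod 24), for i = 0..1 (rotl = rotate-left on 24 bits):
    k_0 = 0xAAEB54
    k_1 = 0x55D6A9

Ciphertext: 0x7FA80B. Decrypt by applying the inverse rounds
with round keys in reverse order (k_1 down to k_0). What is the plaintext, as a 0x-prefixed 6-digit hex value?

s_0 = ciphertext = 0x7FA80B
s_1 = InvRound(s_0, k_1) = 0xFAB7FA
s_2 = InvRound(s_1, k_0) = 0xB41FAB

0xB41FAB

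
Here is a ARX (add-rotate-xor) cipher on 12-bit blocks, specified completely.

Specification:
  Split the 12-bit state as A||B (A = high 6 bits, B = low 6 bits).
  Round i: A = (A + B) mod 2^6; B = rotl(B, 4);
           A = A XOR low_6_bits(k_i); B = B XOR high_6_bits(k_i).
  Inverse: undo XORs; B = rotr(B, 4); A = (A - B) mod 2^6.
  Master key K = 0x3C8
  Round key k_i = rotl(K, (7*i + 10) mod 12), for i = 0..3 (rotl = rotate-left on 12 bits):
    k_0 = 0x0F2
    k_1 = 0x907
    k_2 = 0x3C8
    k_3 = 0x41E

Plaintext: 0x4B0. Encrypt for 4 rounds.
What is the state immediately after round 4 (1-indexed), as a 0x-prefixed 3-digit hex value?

s_0 = plaintext = 0x4B0
s_1 = Round(s_0, k_0) = 0xC0F
s_2 = Round(s_1, k_1) = 0xE17
s_3 = Round(s_2, k_2) = 0x1FA
s_4 = Round(s_3, k_3) = 0x7FE

0x7FE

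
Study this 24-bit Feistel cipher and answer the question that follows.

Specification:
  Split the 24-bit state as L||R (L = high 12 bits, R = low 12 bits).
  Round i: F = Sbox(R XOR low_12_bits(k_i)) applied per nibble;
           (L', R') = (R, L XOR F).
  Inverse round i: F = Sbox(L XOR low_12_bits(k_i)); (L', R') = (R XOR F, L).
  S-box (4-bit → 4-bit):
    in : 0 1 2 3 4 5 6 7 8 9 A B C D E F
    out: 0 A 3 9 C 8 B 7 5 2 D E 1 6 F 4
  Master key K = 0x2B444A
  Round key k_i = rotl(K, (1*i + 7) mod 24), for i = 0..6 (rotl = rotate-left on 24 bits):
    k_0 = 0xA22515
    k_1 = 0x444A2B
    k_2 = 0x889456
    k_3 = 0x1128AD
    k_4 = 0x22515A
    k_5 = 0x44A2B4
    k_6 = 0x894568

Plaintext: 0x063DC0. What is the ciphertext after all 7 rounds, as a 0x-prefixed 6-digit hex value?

0xA8EC4A

s_0 = plaintext = 0x063DC0
s_1 = Round(s_0, k_0) = 0xDC050B
s_2 = Round(s_1, k_1) = 0x50B9F0
s_3 = Round(s_2, k_2) = 0x9F03D0
s_4 = Round(s_3, k_3) = 0x3D0786
s_5 = Round(s_4, k_4) = 0x7868B1
s_6 = Round(s_5, k_5) = 0x8B1A8E
s_7 = Round(s_6, k_6) = 0xA8EC4A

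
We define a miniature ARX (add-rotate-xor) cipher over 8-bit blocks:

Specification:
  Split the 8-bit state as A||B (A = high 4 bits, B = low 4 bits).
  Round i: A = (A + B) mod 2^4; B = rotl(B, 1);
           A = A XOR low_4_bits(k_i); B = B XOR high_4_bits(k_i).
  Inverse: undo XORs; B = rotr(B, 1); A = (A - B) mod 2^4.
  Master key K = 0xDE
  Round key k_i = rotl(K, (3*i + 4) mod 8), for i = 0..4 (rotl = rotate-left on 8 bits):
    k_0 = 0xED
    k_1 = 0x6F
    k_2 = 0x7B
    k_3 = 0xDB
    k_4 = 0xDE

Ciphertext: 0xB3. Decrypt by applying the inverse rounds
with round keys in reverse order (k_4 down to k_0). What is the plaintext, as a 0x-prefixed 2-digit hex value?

s_0 = ciphertext = 0xB3
s_1 = InvRound(s_0, k_4) = 0xE7
s_2 = InvRound(s_1, k_3) = 0x05
s_3 = InvRound(s_2, k_2) = 0xA1
s_4 = InvRound(s_3, k_1) = 0xAB
s_5 = InvRound(s_4, k_0) = 0xDA

0xDA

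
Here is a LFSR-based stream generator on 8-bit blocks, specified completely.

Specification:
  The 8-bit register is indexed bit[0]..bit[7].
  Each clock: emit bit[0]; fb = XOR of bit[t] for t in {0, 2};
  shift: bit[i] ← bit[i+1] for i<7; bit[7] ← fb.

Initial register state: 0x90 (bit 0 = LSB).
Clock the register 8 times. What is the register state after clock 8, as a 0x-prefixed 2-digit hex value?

reg_0 = 0x90
clock 1: out=0, reg = 0x48
clock 2: out=0, reg = 0x24
clock 3: out=0, reg = 0x92
clock 4: out=0, reg = 0x49
clock 5: out=1, reg = 0xA4
clock 6: out=0, reg = 0xD2
clock 7: out=0, reg = 0x69
clock 8: out=1, reg = 0xB4

0xB4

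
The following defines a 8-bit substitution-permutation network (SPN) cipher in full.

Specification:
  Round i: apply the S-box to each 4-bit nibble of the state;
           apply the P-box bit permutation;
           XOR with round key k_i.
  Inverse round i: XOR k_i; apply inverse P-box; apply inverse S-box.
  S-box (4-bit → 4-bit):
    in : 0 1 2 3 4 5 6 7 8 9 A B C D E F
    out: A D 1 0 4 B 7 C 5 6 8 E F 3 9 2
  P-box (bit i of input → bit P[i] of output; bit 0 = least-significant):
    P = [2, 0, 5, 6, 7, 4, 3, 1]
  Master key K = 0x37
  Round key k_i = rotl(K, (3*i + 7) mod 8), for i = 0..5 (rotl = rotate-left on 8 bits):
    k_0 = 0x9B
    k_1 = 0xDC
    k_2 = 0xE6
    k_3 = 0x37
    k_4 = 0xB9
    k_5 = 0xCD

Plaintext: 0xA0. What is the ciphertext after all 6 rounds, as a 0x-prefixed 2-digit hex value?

s_0 = plaintext = 0xA0
s_1 = Round(s_0, k_0) = 0xD8
s_2 = Round(s_1, k_1) = 0x68
s_3 = Round(s_2, k_2) = 0x5A
s_4 = Round(s_3, k_3) = 0xE5
s_5 = Round(s_4, k_4) = 0x7E
s_6 = Round(s_5, k_5) = 0x83

0x83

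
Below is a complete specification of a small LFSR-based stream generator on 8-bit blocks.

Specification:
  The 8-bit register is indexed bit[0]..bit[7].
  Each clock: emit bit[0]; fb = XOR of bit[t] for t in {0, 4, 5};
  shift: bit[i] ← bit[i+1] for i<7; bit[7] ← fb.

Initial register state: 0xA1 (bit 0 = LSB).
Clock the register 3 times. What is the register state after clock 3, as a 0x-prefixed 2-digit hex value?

reg_0 = 0xA1
clock 1: out=1, reg = 0x50
clock 2: out=0, reg = 0xA8
clock 3: out=0, reg = 0xD4

0xD4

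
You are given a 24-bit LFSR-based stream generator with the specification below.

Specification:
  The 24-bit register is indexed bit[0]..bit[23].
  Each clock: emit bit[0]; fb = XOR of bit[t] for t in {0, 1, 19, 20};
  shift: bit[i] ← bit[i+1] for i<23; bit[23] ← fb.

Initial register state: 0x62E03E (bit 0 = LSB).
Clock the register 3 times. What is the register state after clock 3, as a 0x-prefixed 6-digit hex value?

reg_0 = 0x62E03E
clock 1: out=0, reg = 0xB1701F
clock 2: out=1, reg = 0xD8B80F
clock 3: out=1, reg = 0x6C5C07

0x6C5C07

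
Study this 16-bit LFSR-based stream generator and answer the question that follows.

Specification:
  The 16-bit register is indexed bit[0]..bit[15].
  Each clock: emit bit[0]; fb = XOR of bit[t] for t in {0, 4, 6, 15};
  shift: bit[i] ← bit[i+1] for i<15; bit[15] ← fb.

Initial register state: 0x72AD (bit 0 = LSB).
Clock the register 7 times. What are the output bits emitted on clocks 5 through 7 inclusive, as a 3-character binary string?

010

reg_0 = 0x72AD
clock 1: out=1, reg = 0xB956
clock 2: out=0, reg = 0xDCAB
clock 3: out=1, reg = 0x6E55
clock 4: out=1, reg = 0xB72A
clock 5: out=0, reg = 0xDB95
clock 6: out=1, reg = 0xEDCA
clock 7: out=0, reg = 0x76E5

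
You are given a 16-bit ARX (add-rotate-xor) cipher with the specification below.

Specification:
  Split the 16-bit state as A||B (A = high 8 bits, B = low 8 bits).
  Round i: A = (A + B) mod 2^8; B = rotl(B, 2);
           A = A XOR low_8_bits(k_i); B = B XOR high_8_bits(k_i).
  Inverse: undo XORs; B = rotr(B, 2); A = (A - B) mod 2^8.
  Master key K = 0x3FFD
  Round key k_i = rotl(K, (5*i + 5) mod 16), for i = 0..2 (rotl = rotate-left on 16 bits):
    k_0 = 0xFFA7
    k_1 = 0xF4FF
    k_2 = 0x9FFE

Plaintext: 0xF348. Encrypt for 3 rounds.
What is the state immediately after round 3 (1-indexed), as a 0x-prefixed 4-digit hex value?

s_0 = plaintext = 0xF348
s_1 = Round(s_0, k_0) = 0x9CDE
s_2 = Round(s_1, k_1) = 0x858F
s_3 = Round(s_2, k_2) = 0xEAA1

0xEAA1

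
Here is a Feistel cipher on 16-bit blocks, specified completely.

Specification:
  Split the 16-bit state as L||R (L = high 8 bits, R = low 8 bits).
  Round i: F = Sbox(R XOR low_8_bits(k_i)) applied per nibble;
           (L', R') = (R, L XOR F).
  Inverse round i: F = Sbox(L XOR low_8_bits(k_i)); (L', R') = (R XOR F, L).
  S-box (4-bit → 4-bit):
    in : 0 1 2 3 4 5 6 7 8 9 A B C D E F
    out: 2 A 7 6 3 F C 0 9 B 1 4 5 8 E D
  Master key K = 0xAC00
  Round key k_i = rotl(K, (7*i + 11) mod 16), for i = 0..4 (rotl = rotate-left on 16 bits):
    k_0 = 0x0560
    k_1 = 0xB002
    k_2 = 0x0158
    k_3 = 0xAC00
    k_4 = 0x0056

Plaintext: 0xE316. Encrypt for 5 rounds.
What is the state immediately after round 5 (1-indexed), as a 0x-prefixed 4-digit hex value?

s_0 = plaintext = 0xE316
s_1 = Round(s_0, k_0) = 0x16EF
s_2 = Round(s_1, k_1) = 0xEFFE
s_3 = Round(s_2, k_2) = 0xFEF3
s_4 = Round(s_3, k_3) = 0xF328
s_5 = Round(s_4, k_4) = 0x28FD

0x28FD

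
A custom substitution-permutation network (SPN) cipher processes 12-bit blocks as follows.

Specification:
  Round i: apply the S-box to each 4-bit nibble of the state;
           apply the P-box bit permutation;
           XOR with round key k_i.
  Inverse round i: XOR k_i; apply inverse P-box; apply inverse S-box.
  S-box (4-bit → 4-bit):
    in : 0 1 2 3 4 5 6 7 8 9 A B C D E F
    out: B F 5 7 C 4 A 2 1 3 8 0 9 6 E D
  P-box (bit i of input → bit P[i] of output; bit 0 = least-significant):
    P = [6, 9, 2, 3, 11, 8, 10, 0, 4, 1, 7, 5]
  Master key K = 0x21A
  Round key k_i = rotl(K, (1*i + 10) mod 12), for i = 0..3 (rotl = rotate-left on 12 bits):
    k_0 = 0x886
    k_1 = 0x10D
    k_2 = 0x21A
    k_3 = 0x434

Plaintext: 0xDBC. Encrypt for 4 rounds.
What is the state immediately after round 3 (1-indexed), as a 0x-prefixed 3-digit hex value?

s_0 = plaintext = 0xDBC
s_1 = Round(s_0, k_0) = 0x84C
s_2 = Round(s_1, k_1) = 0x554
s_3 = Round(s_2, k_2) = 0x696
s_4 = Round(s_3, k_3) = 0xF1E

0x696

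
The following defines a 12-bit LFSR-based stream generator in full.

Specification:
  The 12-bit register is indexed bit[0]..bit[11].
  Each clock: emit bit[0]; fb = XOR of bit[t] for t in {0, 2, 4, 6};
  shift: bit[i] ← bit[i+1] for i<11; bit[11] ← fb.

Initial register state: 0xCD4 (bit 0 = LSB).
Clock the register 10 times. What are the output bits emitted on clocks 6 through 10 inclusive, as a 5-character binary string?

reg_0 = 0xCD4
clock 1: out=0, reg = 0xE6A
clock 2: out=0, reg = 0xF35
clock 3: out=1, reg = 0xF9A
clock 4: out=0, reg = 0xFCD
clock 5: out=1, reg = 0xFE6
clock 6: out=0, reg = 0x7F3
clock 7: out=1, reg = 0xBF9
clock 8: out=1, reg = 0xDFC
clock 9: out=0, reg = 0xEFE
clock 10: out=0, reg = 0xF7F

01100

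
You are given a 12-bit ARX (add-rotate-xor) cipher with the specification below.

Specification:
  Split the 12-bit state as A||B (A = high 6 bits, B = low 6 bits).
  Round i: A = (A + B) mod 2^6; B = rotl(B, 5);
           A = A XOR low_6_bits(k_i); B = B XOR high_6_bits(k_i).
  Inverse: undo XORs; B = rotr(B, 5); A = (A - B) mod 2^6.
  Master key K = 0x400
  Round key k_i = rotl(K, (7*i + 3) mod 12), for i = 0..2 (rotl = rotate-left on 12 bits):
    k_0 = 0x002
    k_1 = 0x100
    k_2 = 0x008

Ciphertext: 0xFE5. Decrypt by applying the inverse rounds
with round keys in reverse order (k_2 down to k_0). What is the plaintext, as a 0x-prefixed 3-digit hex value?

s_0 = ciphertext = 0xFE5
s_1 = InvRound(s_0, k_2) = 0xB0B
s_2 = InvRound(s_1, k_1) = 0x39E
s_3 = InvRound(s_2, k_0) = 0x43C

0x43C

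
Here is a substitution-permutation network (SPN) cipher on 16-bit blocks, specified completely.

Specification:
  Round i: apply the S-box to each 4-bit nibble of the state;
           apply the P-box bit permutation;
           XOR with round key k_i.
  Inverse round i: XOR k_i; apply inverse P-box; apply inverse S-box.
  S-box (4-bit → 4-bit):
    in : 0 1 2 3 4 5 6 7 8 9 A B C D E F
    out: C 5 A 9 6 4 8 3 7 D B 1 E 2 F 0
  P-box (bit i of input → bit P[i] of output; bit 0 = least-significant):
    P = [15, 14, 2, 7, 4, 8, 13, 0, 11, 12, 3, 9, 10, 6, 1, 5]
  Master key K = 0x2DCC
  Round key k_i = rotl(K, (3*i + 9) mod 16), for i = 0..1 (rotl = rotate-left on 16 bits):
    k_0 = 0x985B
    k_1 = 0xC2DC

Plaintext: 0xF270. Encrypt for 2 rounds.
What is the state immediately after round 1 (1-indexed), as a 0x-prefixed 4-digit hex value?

s_0 = plaintext = 0xF270
s_1 = Round(s_0, k_0) = 0x8BCF
s_2 = Round(s_1, k_1) = 0xEF9F

0x8BCF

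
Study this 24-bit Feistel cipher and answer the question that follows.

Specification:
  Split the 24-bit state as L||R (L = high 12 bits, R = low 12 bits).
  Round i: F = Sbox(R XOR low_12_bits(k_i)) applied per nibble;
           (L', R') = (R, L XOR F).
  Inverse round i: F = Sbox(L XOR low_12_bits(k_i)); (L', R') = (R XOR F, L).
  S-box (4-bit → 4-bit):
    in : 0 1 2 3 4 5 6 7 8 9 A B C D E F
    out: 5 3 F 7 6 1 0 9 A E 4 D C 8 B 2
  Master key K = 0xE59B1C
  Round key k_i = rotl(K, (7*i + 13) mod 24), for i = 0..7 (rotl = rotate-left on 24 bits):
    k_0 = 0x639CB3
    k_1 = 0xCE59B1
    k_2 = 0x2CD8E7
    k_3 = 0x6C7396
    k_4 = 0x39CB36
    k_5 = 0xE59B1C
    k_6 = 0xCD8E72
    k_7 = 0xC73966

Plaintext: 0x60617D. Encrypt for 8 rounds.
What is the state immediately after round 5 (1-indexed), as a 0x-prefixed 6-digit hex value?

s_0 = plaintext = 0x60617D
s_1 = Round(s_0, k_0) = 0x17DECD
s_2 = Round(s_1, k_1) = 0xECD8E1
s_3 = Round(s_2, k_2) = 0x8E1B9D
s_4 = Round(s_3, k_3) = 0xB9D2BC
s_5 = Round(s_4, k_4) = 0x2BC539
s_6 = Round(s_5, k_5) = 0x53994D
s_7 = Round(s_6, k_6) = 0x94DC4B
s_8 = Round(s_7, k_7) = 0xC4B8B5

0x2BC539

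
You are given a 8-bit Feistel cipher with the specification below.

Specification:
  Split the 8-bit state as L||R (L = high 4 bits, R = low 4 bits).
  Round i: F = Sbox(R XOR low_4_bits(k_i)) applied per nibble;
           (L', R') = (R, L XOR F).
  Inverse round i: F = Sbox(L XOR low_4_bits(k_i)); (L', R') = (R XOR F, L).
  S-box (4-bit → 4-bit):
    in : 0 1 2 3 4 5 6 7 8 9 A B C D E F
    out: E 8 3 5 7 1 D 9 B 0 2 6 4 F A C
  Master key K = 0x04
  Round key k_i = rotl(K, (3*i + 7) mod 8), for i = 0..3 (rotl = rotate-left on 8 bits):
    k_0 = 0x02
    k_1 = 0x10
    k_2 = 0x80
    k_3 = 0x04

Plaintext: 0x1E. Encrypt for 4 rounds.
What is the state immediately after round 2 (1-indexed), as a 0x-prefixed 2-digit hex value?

0x5F

s_0 = plaintext = 0x1E
s_1 = Round(s_0, k_0) = 0xE5
s_2 = Round(s_1, k_1) = 0x5F
s_3 = Round(s_2, k_2) = 0xF9
s_4 = Round(s_3, k_3) = 0x90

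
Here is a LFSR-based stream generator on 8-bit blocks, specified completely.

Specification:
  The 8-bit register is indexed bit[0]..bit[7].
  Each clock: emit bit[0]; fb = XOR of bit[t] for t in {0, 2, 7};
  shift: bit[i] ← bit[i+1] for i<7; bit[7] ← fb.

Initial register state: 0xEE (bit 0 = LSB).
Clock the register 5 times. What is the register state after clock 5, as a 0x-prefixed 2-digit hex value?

reg_0 = 0xEE
clock 1: out=0, reg = 0x77
clock 2: out=1, reg = 0x3B
clock 3: out=1, reg = 0x9D
clock 4: out=1, reg = 0xCE
clock 5: out=0, reg = 0x67

0x67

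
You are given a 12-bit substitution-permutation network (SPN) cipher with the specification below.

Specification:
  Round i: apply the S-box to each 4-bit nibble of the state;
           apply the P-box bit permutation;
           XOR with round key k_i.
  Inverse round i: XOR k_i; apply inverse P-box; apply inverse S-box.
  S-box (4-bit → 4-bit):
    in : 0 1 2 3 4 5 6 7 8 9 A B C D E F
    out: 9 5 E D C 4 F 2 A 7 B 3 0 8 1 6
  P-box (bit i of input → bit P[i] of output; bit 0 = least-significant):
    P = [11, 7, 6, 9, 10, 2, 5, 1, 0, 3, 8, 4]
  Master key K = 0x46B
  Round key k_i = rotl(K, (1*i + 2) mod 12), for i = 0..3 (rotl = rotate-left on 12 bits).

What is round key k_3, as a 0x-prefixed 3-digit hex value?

0xD68

K = 0x46B
k_0 = rotl(K, (1*0+2) mod 12) = rotl(K, 2) = 0x1AD
k_1 = rotl(K, (1*1+2) mod 12) = rotl(K, 3) = 0x35A
k_2 = rotl(K, (1*2+2) mod 12) = rotl(K, 4) = 0x6B4
k_3 = rotl(K, (1*3+2) mod 12) = rotl(K, 5) = 0xD68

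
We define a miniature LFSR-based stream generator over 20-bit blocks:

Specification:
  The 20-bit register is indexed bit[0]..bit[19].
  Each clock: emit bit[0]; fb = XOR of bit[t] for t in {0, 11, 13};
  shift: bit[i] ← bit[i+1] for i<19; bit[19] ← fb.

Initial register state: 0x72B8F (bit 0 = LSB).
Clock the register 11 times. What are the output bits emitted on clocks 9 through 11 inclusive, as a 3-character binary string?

reg_0 = 0x72B8F
clock 1: out=1, reg = 0xB95C7
clock 2: out=1, reg = 0xDCAE3
clock 3: out=1, reg = 0x6E571
clock 4: out=1, reg = 0x372B8
clock 5: out=0, reg = 0x9B95C
clock 6: out=0, reg = 0x4DCAE
clock 7: out=0, reg = 0xA6E57
clock 8: out=1, reg = 0xD372B
clock 9: out=1, reg = 0x69B95
clock 10: out=1, reg = 0x34DCA
clock 11: out=0, reg = 0x9A6E5

110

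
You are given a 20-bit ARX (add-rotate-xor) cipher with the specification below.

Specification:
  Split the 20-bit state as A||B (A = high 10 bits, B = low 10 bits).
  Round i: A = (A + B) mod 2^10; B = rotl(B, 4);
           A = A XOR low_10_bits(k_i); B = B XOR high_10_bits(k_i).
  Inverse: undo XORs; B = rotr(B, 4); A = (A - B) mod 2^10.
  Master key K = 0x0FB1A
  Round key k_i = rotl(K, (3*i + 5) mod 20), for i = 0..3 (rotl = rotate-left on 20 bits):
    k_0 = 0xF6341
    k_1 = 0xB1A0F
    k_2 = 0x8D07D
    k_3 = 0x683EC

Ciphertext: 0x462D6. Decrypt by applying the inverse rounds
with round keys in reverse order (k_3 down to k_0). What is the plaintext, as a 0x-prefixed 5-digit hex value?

0xC7AC7

s_0 = ciphertext = 0x462D6
s_1 = InvRound(s_0, k_3) = 0x4F5B7
s_2 = InvRound(s_1, k_2) = 0x120F8
s_3 = InvRound(s_2, k_1) = 0xA93A3
s_4 = InvRound(s_3, k_0) = 0xC7AC7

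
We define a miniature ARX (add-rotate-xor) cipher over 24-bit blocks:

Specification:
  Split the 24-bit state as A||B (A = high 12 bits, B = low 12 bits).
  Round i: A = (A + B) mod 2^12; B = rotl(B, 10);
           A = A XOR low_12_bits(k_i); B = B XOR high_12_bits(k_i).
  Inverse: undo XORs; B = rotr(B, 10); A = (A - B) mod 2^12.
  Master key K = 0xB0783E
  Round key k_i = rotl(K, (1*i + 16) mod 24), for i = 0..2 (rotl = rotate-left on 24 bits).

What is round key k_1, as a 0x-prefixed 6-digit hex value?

K = 0xB0783E
k_0 = rotl(K, (1*0+16) mod 24) = rotl(K, 16) = 0x3EB078
k_1 = rotl(K, (1*1+16) mod 24) = rotl(K, 17) = 0x7D60F0

0x7D60F0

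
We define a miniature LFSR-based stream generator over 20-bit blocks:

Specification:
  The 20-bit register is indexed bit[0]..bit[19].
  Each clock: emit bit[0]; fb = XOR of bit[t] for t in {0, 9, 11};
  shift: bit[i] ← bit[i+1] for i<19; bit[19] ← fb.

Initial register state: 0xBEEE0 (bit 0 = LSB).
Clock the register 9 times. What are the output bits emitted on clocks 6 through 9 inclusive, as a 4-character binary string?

1110

reg_0 = 0xBEEE0
clock 1: out=0, reg = 0x5F770
clock 2: out=0, reg = 0xAFBB8
clock 3: out=0, reg = 0x57DDC
clock 4: out=0, reg = 0xABEEE
clock 5: out=0, reg = 0x55F77
clock 6: out=1, reg = 0xAAFBB
clock 7: out=1, reg = 0xD57DD
clock 8: out=1, reg = 0x6ABEE
clock 9: out=0, reg = 0x355F7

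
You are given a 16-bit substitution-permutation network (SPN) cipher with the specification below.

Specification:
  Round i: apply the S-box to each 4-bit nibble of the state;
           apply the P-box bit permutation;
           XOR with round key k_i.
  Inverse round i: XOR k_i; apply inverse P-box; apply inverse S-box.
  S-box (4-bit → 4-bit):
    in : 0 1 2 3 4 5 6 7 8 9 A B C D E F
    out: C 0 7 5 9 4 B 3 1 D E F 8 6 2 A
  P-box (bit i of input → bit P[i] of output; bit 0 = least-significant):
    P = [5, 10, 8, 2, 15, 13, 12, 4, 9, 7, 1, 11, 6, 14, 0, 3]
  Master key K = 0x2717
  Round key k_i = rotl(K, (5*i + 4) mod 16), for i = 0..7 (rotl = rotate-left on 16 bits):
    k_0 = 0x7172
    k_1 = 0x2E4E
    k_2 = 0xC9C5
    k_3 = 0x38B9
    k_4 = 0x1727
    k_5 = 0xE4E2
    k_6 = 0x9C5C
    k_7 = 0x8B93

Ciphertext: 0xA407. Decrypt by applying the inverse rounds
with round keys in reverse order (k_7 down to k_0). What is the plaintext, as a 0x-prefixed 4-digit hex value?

0xD18F

s_0 = ciphertext = 0xA407
s_1 = InvRound(s_0, k_7) = 0x16FA
s_2 = InvRound(s_1, k_6) = 0x1B84
s_3 = InvRound(s_2, k_5) = 0x792B
s_4 = InvRound(s_3, k_4) = 0xF4EF
s_5 = InvRound(s_4, k_3) = 0x704F
s_6 = InvRound(s_5, k_2) = 0xCA25
s_7 = InvRound(s_6, k_1) = 0xB577
s_8 = InvRound(s_7, k_0) = 0xD18F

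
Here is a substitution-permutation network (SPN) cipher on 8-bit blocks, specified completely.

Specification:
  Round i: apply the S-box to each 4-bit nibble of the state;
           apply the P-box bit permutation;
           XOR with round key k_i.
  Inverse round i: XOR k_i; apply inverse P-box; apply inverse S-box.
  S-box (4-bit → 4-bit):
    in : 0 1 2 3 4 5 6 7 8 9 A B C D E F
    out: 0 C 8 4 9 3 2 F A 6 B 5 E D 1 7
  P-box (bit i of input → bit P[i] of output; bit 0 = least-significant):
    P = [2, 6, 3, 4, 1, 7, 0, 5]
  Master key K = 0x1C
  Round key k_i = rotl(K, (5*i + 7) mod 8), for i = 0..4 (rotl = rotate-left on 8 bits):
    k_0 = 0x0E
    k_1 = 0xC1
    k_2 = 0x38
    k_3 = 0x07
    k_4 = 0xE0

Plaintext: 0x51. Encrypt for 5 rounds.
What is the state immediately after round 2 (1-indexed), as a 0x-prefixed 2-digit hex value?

s_0 = plaintext = 0x51
s_1 = Round(s_0, k_0) = 0x94
s_2 = Round(s_1, k_1) = 0x54
s_3 = Round(s_2, k_2) = 0xAE
s_4 = Round(s_3, k_3) = 0xA1
s_5 = Round(s_4, k_4) = 0x5A

0x54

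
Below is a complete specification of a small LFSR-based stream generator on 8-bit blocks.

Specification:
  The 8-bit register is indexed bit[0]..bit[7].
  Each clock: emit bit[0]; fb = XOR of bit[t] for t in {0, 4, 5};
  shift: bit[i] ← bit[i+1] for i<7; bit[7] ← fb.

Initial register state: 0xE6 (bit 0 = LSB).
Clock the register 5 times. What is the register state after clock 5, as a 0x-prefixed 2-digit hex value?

0x3F

reg_0 = 0xE6
clock 1: out=0, reg = 0xF3
clock 2: out=1, reg = 0xF9
clock 3: out=1, reg = 0xFC
clock 4: out=0, reg = 0x7E
clock 5: out=0, reg = 0x3F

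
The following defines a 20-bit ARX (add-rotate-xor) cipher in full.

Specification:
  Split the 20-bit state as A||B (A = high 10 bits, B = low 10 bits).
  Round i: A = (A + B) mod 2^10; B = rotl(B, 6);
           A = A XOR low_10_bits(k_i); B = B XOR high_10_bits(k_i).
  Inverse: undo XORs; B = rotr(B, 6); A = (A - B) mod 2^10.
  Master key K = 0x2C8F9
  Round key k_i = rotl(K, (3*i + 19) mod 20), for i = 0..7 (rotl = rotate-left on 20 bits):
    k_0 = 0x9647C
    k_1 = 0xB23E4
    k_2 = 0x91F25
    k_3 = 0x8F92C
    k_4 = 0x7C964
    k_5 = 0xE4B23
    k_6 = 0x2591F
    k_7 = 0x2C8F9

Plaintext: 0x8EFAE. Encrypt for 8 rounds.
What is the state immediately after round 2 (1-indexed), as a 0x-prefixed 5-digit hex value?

0x27216

s_0 = plaintext = 0x8EFAE
s_1 = Round(s_0, k_0) = 0x655E3
s_2 = Round(s_1, k_1) = 0x27216
s_3 = Round(s_2, k_2) = 0x65FE6
s_4 = Round(s_3, k_3) = 0x14780
s_5 = Round(s_4, k_4) = 0xAD5CA
s_6 = Round(s_5, k_5) = 0xD710E
s_7 = Round(s_6, k_6) = 0x5D706
s_8 = Round(s_7, k_7) = 0x20902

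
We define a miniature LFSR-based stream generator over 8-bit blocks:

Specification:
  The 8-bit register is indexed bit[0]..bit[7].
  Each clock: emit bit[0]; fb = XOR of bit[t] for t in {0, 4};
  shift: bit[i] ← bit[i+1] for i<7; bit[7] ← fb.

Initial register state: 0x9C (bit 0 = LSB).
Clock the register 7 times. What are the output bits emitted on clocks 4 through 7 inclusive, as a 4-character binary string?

1100

reg_0 = 0x9C
clock 1: out=0, reg = 0xCE
clock 2: out=0, reg = 0x67
clock 3: out=1, reg = 0xB3
clock 4: out=1, reg = 0x59
clock 5: out=1, reg = 0x2C
clock 6: out=0, reg = 0x16
clock 7: out=0, reg = 0x8B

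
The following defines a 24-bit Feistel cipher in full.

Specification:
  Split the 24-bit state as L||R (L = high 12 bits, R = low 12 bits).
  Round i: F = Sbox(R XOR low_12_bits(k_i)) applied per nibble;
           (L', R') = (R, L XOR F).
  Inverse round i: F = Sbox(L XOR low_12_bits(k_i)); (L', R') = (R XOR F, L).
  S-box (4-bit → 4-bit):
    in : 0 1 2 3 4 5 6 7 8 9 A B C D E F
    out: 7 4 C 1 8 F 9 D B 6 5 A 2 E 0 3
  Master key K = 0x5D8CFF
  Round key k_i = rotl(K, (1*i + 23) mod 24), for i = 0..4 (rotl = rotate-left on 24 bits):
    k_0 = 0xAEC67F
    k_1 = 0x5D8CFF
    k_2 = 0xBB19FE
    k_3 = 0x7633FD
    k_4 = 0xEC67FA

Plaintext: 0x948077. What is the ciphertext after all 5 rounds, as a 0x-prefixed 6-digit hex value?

0x43DB44

s_0 = plaintext = 0x948077
s_1 = Round(s_0, k_0) = 0x077033
s_2 = Round(s_1, k_1) = 0x033255
s_3 = Round(s_2, k_2) = 0x255A69
s_4 = Round(s_3, k_3) = 0xA6943D
s_5 = Round(s_4, k_4) = 0x43DB44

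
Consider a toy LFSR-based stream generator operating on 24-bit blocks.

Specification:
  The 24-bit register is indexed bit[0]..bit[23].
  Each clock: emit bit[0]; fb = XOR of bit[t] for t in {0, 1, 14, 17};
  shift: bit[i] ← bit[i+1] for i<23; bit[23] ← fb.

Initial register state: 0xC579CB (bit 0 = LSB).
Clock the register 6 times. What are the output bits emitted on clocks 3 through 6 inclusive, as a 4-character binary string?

0100

reg_0 = 0xC579CB
clock 1: out=1, reg = 0xE2BCE5
clock 2: out=1, reg = 0x715E72
clock 3: out=0, reg = 0x38AF39
clock 4: out=1, reg = 0x9C579C
clock 5: out=0, reg = 0xCE2BCE
clock 6: out=0, reg = 0x6715E7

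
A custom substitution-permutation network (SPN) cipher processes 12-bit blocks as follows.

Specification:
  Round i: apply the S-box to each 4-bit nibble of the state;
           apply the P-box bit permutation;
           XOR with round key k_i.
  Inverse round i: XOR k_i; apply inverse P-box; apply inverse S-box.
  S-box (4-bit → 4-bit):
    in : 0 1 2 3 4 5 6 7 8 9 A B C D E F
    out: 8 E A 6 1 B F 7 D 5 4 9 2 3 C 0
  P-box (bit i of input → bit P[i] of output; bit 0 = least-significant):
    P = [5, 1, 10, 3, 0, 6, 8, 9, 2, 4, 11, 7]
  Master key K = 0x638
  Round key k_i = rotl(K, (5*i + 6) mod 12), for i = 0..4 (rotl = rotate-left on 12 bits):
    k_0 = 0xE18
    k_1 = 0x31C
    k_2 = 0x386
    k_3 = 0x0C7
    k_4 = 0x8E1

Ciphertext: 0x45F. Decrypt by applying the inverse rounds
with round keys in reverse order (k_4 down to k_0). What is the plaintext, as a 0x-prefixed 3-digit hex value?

0xED8

s_0 = ciphertext = 0x45F
s_1 = InvRound(s_0, k_4) = 0x6F6
s_2 = InvRound(s_1, k_3) = 0xCB9
s_3 = InvRound(s_2, k_2) = 0x786
s_4 = InvRound(s_3, k_1) = 0x2F1
s_5 = InvRound(s_4, k_0) = 0xED8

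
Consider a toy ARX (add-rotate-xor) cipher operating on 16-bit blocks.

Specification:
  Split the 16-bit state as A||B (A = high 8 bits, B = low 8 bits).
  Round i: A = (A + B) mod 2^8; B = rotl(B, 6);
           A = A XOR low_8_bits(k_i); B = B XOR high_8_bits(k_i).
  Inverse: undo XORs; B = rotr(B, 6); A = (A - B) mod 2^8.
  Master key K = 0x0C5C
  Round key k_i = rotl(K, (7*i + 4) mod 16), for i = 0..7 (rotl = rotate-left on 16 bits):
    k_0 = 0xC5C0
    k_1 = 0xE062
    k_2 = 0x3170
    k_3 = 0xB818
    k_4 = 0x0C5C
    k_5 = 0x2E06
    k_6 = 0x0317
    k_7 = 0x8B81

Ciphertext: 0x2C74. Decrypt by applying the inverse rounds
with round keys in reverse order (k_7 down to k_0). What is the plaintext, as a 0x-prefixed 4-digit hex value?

s_0 = ciphertext = 0x2C74
s_1 = InvRound(s_0, k_7) = 0xAEFF
s_2 = InvRound(s_1, k_6) = 0xC6F3
s_3 = InvRound(s_2, k_5) = 0x4977
s_4 = InvRound(s_3, k_4) = 0x28ED
s_5 = InvRound(s_4, k_3) = 0xDB55
s_6 = InvRound(s_5, k_2) = 0x1A91
s_7 = InvRound(s_6, k_1) = 0xB3C5
s_8 = InvRound(s_7, k_0) = 0x7300

0x7300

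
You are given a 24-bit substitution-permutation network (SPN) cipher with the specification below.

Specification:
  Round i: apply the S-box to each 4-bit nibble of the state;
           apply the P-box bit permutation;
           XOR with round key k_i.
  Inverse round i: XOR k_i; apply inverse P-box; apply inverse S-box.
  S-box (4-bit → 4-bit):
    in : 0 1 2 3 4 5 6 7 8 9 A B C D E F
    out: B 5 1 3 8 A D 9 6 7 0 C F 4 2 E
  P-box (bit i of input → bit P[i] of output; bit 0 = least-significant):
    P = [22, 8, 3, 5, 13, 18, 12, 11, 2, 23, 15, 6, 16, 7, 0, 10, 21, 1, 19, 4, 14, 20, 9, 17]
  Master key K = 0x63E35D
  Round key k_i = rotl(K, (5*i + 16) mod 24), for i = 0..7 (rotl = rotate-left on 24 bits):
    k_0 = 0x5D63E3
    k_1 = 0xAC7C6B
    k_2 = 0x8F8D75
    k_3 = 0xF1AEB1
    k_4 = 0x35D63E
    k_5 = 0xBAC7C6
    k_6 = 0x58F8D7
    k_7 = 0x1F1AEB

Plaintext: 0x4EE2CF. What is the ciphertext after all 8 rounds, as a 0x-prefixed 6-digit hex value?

0x2D1719

s_0 = plaintext = 0x4EE2CF
s_1 = Round(s_0, k_0) = 0x5B5A4D
s_2 = Round(s_1, k_1) = 0xB670F3
s_3 = Round(s_2, k_2) = 0x609221
s_4 = Round(s_3, k_3) = 0x92CC2E
s_5 = Round(s_4, k_4) = 0x8431FB
s_6 = Round(s_5, k_5) = 0xAF5D7A
s_7 = Round(s_6, k_6) = 0x505445
s_8 = Round(s_7, k_7) = 0x2D1719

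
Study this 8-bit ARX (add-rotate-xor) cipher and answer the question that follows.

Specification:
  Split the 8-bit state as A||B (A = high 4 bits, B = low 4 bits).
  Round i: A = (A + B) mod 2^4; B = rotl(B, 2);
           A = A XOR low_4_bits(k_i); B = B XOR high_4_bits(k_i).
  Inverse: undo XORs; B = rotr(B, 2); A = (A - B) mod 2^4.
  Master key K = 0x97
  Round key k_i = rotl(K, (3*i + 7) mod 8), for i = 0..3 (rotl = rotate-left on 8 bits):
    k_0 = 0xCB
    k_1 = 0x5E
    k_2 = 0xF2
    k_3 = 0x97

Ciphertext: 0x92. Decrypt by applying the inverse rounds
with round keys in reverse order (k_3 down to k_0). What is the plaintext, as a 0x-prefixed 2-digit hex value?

s_0 = ciphertext = 0x92
s_1 = InvRound(s_0, k_3) = 0x0E
s_2 = InvRound(s_1, k_2) = 0xE4
s_3 = InvRound(s_2, k_1) = 0xC4
s_4 = InvRound(s_3, k_0) = 0x52

0x52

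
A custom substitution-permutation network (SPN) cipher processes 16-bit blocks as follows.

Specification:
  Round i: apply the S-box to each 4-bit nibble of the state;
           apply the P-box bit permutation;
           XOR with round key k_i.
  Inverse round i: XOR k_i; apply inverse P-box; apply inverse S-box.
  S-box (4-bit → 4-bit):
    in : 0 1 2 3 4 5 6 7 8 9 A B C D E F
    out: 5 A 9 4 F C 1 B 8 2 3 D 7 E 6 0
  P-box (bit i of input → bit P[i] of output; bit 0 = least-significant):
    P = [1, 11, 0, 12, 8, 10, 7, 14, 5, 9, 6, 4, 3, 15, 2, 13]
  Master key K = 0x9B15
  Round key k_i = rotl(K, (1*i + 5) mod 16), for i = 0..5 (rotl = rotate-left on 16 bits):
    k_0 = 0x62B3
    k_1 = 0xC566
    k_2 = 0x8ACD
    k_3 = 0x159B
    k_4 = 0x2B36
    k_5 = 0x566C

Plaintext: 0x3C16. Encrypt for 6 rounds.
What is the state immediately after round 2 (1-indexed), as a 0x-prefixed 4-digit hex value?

0xB39F

s_0 = plaintext = 0x3C16
s_1 = Round(s_0, k_0) = 0x24D5
s_2 = Round(s_1, k_1) = 0xB39F
s_3 = Round(s_2, k_2) = 0xAE81
s_4 = Round(s_3, k_3) = 0xCFD3
s_5 = Round(s_4, k_4) = 0xEFBB
s_6 = Round(s_5, k_5) = 0x87EB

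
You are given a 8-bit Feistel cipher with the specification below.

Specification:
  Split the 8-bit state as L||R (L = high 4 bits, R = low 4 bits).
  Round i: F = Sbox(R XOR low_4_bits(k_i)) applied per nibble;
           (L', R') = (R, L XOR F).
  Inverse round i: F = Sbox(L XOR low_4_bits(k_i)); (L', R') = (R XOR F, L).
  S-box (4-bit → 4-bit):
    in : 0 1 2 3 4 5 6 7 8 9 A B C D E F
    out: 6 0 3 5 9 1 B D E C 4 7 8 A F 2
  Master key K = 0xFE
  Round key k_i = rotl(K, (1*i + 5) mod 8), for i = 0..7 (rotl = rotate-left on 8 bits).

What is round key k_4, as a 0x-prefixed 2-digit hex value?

K = 0xFE
k_0 = rotl(K, (1*0+5) mod 8) = rotl(K, 5) = 0xDF
k_1 = rotl(K, (1*1+5) mod 8) = rotl(K, 6) = 0xBF
k_2 = rotl(K, (1*2+5) mod 8) = rotl(K, 7) = 0x7F
k_3 = rotl(K, (1*3+5) mod 8) = rotl(K, 0) = 0xFE
k_4 = rotl(K, (1*4+5) mod 8) = rotl(K, 1) = 0xFD

0xFD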